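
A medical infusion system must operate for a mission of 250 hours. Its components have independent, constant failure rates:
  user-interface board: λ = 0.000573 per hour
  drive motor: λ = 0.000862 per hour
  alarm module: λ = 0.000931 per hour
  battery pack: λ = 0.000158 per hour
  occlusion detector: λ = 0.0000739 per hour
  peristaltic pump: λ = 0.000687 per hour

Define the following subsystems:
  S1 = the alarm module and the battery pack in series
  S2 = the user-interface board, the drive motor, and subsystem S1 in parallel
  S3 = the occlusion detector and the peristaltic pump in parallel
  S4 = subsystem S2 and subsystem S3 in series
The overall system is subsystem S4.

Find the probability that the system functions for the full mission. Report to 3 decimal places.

0.991

R(user-interface board) = exp(−0.000573 × 250) = 0.86654
R(drive motor) = exp(−0.000862 × 250) = 0.80614
R(alarm module) = exp(−0.000931 × 250) = 0.79235
R(battery pack) = exp(−0.000158 × 250) = 0.96127
R(occlusion detector) = exp(−0.0000739 × 250) = 0.98169
R(peristaltic pump) = exp(−0.000687 × 250) = 0.84219
Series (alarm module and battery pack): 0.79235 × 0.96127 = 0.76166
Parallel (user-interface board, drive motor, and [0.76166]): 1 − (1 − 0.86654)(1 − 0.80614)(1 − 0.76166) = 0.99383
Parallel (occlusion detector and peristaltic pump): 1 − (1 − 0.98169)(1 − 0.84219) = 0.99711
Series ([0.99383] and [0.99711]): 0.99383 × 0.99711 = 0.991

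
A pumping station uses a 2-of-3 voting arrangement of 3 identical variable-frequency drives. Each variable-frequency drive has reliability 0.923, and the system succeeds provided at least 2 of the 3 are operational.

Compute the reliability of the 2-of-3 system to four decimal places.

R = Σ_{i=2}^{3} C(3,i) p^i (1−p)^{3−i} with p = 0.923
C(3,2)·0.923^2·0.077^1 = 0.196796
C(3,3)·0.923^3·0.077^0 = 0.786330
Sum = 0.9831

0.9831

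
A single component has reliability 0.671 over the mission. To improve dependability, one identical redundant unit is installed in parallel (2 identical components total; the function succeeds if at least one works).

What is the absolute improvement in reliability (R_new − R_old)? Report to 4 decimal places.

R_before = 0.671
R_after = 1 − (1 − 0.671)^2 = 0.8918
ΔR = 0.8918 − 0.671 = 0.2208

0.2208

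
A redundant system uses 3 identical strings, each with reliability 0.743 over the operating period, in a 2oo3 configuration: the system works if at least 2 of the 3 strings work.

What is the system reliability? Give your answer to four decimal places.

R = Σ_{i=2}^{3} C(3,i) p^i (1−p)^{3−i} with p = 0.743
C(3,2)·0.743^2·0.257^1 = 0.425630
C(3,3)·0.743^3·0.257^0 = 0.410172
Sum = 0.8358

0.8358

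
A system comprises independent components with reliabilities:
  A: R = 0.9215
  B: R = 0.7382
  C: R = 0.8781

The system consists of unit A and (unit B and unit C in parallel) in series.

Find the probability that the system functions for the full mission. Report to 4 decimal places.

Parallel (B and C): 1 − (1 − 0.738200)(1 − 0.878100) = 0.968087
Series (A and [0.968087]): 0.921500 × 0.968087 = 0.8921

0.8921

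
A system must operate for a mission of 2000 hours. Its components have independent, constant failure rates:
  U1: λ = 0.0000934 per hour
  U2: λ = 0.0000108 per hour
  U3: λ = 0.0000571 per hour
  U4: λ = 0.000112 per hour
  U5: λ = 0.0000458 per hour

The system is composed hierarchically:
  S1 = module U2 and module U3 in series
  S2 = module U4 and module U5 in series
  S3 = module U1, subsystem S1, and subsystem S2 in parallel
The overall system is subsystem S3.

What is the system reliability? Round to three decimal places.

R(U1) = exp(−0.0000934 × 2000) = 0.82961
R(U2) = exp(−0.0000108 × 2000) = 0.97863
R(U3) = exp(−0.0000571 × 2000) = 0.89208
R(U4) = exp(−0.000112 × 2000) = 0.79932
R(U5) = exp(−0.0000458 × 2000) = 0.91247
Series (U2 and U3): 0.97863 × 0.89208 = 0.87302
Series (U4 and U5): 0.79932 × 0.91247 = 0.72936
Parallel (U1, [0.87302], and [0.72936]): 1 − (1 − 0.82961)(1 − 0.87302)(1 − 0.72936) = 0.994

0.994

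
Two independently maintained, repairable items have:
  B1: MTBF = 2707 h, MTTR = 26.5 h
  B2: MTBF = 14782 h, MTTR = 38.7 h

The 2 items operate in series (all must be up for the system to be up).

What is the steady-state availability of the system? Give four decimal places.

0.9877

A(B1) = MTBF/(MTBF+MTTR) = 2707/(2707+26.5) = 0.990305
A(B2) = MTBF/(MTBF+MTTR) = 14782/(14782+38.7) = 0.997389
Series availability: 0.990305 × 0.997389 = 0.9877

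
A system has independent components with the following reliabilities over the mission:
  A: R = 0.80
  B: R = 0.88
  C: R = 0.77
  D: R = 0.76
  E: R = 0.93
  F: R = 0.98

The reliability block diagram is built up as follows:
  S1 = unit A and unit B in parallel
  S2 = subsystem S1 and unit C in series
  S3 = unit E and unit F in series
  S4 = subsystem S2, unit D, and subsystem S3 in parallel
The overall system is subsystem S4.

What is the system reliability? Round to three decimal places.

Parallel (A and B): 1 − (1 − 0.80000)(1 − 0.88000) = 0.97600
Series ([0.97600] and C): 0.97600 × 0.77000 = 0.75152
Series (E and F): 0.93000 × 0.98000 = 0.91140
Parallel ([0.75152], D, and [0.91140]): 1 − (1 − 0.75152)(1 − 0.76000)(1 − 0.91140) = 0.995

0.995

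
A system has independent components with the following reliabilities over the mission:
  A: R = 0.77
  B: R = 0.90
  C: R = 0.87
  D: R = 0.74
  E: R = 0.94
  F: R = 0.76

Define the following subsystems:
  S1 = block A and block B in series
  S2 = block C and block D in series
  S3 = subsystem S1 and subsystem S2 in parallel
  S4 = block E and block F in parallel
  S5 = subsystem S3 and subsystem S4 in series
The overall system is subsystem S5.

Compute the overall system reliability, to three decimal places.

0.878

Series (A and B): 0.77000 × 0.90000 = 0.69300
Series (C and D): 0.87000 × 0.74000 = 0.64380
Parallel ([0.69300] and [0.64380]): 1 − (1 − 0.69300)(1 − 0.64380) = 0.89065
Parallel (E and F): 1 − (1 − 0.94000)(1 − 0.76000) = 0.98560
Series ([0.89065] and [0.98560]): 0.89065 × 0.98560 = 0.878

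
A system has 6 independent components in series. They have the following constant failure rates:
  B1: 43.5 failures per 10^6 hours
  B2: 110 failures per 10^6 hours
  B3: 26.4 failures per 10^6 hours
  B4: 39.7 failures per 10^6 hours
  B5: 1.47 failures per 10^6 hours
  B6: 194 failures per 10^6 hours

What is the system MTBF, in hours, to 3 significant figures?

2410

Series of exponential components: λ_sys = Σ λ_i
λ_sys = 0.0000435 + 0.000110 + 0.0000264 + 0.0000397 + 0.00000147 + 0.000194 = 4.1507e-04 /h
MTBF = 1 / λ_sys = 2410 h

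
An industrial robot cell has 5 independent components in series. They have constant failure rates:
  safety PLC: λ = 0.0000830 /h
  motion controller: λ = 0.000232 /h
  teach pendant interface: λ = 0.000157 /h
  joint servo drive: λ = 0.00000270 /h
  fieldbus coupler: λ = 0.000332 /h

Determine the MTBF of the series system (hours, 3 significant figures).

Series of exponential components: λ_sys = Σ λ_i
λ_sys = 0.0000830 + 0.000232 + 0.000157 + 0.00000270 + 0.000332 = 8.0670e-04 /h
MTBF = 1 / λ_sys = 1240 h

1240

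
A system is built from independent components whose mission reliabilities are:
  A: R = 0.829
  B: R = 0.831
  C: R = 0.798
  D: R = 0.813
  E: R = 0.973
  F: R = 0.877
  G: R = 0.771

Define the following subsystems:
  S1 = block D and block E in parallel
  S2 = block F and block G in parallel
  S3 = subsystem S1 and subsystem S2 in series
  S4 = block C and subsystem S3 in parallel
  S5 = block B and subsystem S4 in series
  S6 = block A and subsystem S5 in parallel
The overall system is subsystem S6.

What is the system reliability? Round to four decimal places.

Parallel (D and E): 1 − (1 − 0.813000)(1 − 0.973000) = 0.994951
Parallel (F and G): 1 − (1 − 0.877000)(1 − 0.771000) = 0.971833
Series ([0.994951] and [0.971833]): 0.994951 × 0.971833 = 0.966926
Parallel (C and [0.966926]): 1 − (1 − 0.798000)(1 − 0.966926) = 0.993319
Series (B and [0.993319]): 0.831000 × 0.993319 = 0.825448
Parallel (A and [0.825448]): 1 − (1 − 0.829000)(1 − 0.825448) = 0.9702

0.9702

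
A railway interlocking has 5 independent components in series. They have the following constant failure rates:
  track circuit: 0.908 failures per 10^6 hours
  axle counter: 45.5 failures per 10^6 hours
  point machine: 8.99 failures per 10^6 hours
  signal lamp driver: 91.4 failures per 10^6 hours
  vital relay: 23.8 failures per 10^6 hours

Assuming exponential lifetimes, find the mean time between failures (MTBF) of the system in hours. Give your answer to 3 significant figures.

Series of exponential components: λ_sys = Σ λ_i
λ_sys = 0.000000908 + 0.0000455 + 0.00000899 + 0.0000914 + 0.0000238 = 1.7060e-04 /h
MTBF = 1 / λ_sys = 5860 h

5860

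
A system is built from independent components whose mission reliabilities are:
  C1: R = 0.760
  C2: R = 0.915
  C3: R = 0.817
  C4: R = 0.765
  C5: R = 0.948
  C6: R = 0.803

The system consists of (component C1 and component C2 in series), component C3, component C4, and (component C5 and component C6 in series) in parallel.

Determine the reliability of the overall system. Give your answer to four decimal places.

0.9969

Series (C1 and C2): 0.760000 × 0.915000 = 0.695400
Series (C5 and C6): 0.948000 × 0.803000 = 0.761244
Parallel ([0.695400], C3, C4, and [0.761244]): 1 − (1 − 0.695400)(1 − 0.817000)(1 − 0.765000)(1 − 0.761244) = 0.9969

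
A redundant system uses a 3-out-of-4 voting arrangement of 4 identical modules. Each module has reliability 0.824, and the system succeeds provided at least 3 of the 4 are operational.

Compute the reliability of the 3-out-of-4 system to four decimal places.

0.8549

R = Σ_{i=3}^{4} C(4,i) p^i (1−p)^{4−i} with p = 0.824
C(4,3)·0.824^3·0.176^1 = 0.393871
C(4,4)·0.824^4·0.176^0 = 0.461008
Sum = 0.8549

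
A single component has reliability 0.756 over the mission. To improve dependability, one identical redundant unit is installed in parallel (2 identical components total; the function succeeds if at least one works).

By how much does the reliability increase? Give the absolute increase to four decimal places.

0.1845

R_before = 0.756
R_after = 1 − (1 − 0.756)^2 = 0.9405
ΔR = 0.9405 − 0.756 = 0.1845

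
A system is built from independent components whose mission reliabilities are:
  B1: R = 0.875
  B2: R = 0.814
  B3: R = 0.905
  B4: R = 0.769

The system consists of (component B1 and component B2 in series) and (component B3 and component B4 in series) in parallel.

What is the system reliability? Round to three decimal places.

0.913

Series (B1 and B2): 0.87500 × 0.81400 = 0.71225
Series (B3 and B4): 0.90500 × 0.76900 = 0.69595
Parallel ([0.71225] and [0.69595]): 1 − (1 − 0.71225)(1 − 0.69595) = 0.913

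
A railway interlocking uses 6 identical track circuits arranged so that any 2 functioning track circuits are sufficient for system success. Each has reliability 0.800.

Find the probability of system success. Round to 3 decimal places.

R = Σ_{i=2}^{6} C(6,i) p^i (1−p)^{6−i} with p = 0.800
C(6,2)·0.800^2·0.200^4 = 0.01536
C(6,3)·0.800^3·0.200^3 = 0.08192
C(6,4)·0.800^4·0.200^2 = 0.24576
C(6,5)·0.800^5·0.200^1 = 0.39322
C(6,6)·0.800^6·0.200^0 = 0.26214
Sum = 0.998

0.998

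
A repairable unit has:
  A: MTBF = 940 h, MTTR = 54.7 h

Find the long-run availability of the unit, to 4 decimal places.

0.9450

A(A) = MTBF/(MTBF+MTTR) = 940/(940+54.7) = 0.9450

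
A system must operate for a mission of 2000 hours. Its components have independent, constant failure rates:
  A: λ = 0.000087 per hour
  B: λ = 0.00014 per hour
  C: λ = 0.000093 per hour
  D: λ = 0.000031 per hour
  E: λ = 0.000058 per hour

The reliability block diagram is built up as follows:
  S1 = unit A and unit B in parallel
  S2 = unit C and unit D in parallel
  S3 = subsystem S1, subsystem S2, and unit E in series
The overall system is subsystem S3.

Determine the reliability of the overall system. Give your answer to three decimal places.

R(A) = exp(−0.000087 × 2000) = 0.84030
R(B) = exp(−0.00014 × 2000) = 0.75578
R(C) = exp(−0.000093 × 2000) = 0.83027
R(D) = exp(−0.000031 × 2000) = 0.93988
R(E) = exp(−0.000058 × 2000) = 0.89048
Parallel (A and B): 1 − (1 − 0.84030)(1 − 0.75578) = 0.96100
Parallel (C and D): 1 − (1 − 0.83027)(1 − 0.93988) = 0.98980
Series ([0.96100], [0.98980], and E): 0.96100 × 0.98980 × 0.89048 = 0.847

0.847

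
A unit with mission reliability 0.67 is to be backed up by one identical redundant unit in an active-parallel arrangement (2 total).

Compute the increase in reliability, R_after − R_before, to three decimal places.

R_before = 0.67
R_after = 1 − (1 − 0.67)^2 = 0.891
ΔR = 0.891 − 0.67 = 0.221

0.221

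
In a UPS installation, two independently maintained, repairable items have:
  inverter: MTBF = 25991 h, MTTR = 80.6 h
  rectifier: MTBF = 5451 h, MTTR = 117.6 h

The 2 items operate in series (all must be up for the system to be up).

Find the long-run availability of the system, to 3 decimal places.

A(inverter) = MTBF/(MTBF+MTTR) = 25991/(25991+80.6) = 0.996909
A(rectifier) = MTBF/(MTBF+MTTR) = 5451/(5451+117.6) = 0.978882
Series availability: 0.996909 × 0.978882 = 0.976

0.976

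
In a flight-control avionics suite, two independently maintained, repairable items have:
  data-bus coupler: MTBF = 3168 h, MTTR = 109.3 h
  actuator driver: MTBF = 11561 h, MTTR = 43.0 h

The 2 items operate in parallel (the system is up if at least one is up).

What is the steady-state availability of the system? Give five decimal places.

A(data-bus coupler) = MTBF/(MTBF+MTTR) = 3168/(3168+109.3) = 0.966649
A(actuator driver) = MTBF/(MTBF+MTTR) = 11561/(11561+43.0) = 0.996294
Parallel availability: 1 − (1 − 0.966649)(1 − 0.996294) = 0.99988

0.99988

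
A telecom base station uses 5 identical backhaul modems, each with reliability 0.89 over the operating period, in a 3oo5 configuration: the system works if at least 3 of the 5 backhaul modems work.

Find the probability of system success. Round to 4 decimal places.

0.9888

R = Σ_{i=3}^{5} C(5,i) p^i (1−p)^{5−i} with p = 0.89
C(5,3)·0.89^3·0.11^2 = 0.085301
C(5,4)·0.89^4·0.11^1 = 0.345082
C(5,5)·0.89^5·0.11^0 = 0.558406
Sum = 0.9888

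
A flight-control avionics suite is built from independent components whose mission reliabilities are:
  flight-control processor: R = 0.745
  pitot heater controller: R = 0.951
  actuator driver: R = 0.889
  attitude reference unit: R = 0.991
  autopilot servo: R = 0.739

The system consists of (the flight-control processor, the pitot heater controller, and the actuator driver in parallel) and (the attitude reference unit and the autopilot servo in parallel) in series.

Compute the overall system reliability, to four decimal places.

0.9963

Parallel (flight-control processor, pitot heater controller, and actuator driver): 1 − (1 − 0.745000)(1 − 0.951000)(1 − 0.889000) = 0.998613
Parallel (attitude reference unit and autopilot servo): 1 − (1 − 0.991000)(1 − 0.739000) = 0.997651
Series ([0.998613] and [0.997651]): 0.998613 × 0.997651 = 0.9963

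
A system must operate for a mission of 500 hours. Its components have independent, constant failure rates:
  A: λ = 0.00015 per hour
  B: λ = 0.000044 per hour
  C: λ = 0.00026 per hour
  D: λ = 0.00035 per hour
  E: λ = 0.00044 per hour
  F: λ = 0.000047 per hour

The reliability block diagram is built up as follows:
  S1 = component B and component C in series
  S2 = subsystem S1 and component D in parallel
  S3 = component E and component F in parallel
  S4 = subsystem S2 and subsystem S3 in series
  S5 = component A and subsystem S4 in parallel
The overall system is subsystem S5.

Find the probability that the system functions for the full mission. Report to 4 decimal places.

0.9980

R(A) = exp(−0.00015 × 500) = 0.927743
R(B) = exp(−0.000044 × 500) = 0.978240
R(C) = exp(−0.00026 × 500) = 0.878095
R(D) = exp(−0.00035 × 500) = 0.839457
R(E) = exp(−0.00044 × 500) = 0.802519
R(F) = exp(−0.000047 × 500) = 0.976774
Series (B and C): 0.978240 × 0.878095 = 0.858988
Parallel ([0.858988] and D): 1 − (1 − 0.858988)(1 − 0.839457) = 0.977362
Parallel (E and F): 1 − (1 − 0.802519)(1 − 0.976774) = 0.995413
Series ([0.977362] and [0.995413]): 0.977362 × 0.995413 = 0.972879
Parallel (A and [0.972879]): 1 − (1 − 0.927743)(1 − 0.972879) = 0.9980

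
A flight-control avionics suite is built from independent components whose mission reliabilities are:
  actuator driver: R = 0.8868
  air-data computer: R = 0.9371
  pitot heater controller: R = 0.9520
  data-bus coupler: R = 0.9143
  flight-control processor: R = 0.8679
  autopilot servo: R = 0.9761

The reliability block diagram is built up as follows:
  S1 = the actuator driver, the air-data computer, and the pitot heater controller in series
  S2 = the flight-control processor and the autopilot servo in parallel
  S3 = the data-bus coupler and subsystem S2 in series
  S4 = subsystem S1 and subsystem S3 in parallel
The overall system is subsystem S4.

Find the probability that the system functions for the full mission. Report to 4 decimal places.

0.9815

Series (actuator driver, air-data computer, and pitot heater controller): 0.886800 × 0.937100 × 0.952000 = 0.791131
Parallel (flight-control processor and autopilot servo): 1 − (1 − 0.867900)(1 − 0.976100) = 0.996843
Series (data-bus coupler and [0.996843]): 0.914300 × 0.996843 = 0.911414
Parallel ([0.791131] and [0.911414]): 1 − (1 − 0.791131)(1 − 0.911414) = 0.9815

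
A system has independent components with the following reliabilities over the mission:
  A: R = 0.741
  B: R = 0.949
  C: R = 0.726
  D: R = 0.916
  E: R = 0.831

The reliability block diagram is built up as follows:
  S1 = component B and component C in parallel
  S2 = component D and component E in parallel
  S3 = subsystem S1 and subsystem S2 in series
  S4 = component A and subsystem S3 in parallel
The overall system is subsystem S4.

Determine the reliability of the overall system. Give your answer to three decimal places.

Parallel (B and C): 1 − (1 − 0.94900)(1 − 0.72600) = 0.98603
Parallel (D and E): 1 − (1 − 0.91600)(1 − 0.83100) = 0.98580
Series ([0.98603] and [0.98580]): 0.98603 × 0.98580 = 0.97203
Parallel (A and [0.97203]): 1 − (1 − 0.74100)(1 − 0.97203) = 0.993

0.993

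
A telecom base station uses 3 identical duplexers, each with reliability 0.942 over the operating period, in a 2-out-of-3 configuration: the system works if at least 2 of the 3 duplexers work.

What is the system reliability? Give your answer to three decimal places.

0.990

R = Σ_{i=2}^{3} C(3,i) p^i (1−p)^{3−i} with p = 0.942
C(3,2)·0.942^2·0.058^1 = 0.15440
C(3,3)·0.942^3·0.058^0 = 0.83590
Sum = 0.990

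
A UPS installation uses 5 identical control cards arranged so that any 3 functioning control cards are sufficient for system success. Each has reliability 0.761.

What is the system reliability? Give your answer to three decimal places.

0.908

R = Σ_{i=3}^{5} C(5,i) p^i (1−p)^{5−i} with p = 0.761
C(5,3)·0.761^3·0.239^2 = 0.25174
C(5,4)·0.761^4·0.239^1 = 0.40078
C(5,5)·0.761^5·0.239^0 = 0.25523
Sum = 0.908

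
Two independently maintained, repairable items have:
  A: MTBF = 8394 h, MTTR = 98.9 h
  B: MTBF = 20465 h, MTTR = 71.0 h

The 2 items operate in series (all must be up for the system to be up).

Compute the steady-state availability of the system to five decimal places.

0.98494

A(A) = MTBF/(MTBF+MTTR) = 8394/(8394+98.9) = 0.988355
A(B) = MTBF/(MTBF+MTTR) = 20465/(20465+71.0) = 0.996543
Series availability: 0.988355 × 0.996543 = 0.98494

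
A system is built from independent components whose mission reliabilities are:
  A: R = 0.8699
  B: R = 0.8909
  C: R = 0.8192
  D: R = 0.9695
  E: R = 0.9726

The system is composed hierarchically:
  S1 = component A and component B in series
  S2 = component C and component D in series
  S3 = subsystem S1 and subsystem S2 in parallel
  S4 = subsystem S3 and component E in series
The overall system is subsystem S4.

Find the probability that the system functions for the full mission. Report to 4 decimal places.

0.9276

Series (A and B): 0.869900 × 0.890900 = 0.774994
Series (C and D): 0.819200 × 0.969500 = 0.794214
Parallel ([0.774994] and [0.794214]): 1 − (1 − 0.774994)(1 − 0.794214) = 0.953697
Series ([0.953697] and E): 0.953697 × 0.972600 = 0.9276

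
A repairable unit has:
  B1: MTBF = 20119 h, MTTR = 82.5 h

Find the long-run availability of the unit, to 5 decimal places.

A(B1) = MTBF/(MTBF+MTTR) = 20119/(20119+82.5) = 0.99592

0.99592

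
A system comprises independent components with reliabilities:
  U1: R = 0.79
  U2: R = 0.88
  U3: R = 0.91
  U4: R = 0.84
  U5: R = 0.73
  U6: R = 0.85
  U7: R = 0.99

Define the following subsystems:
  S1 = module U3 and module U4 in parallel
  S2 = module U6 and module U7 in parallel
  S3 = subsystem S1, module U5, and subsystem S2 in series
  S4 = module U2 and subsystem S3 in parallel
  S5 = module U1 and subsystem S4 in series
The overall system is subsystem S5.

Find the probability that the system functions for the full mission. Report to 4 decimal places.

0.7633

Parallel (U3 and U4): 1 − (1 − 0.910000)(1 − 0.840000) = 0.985600
Parallel (U6 and U7): 1 − (1 − 0.850000)(1 − 0.990000) = 0.998500
Series ([0.985600], U5, and [0.998500]): 0.985600 × 0.730000 × 0.998500 = 0.718409
Parallel (U2 and [0.718409]): 1 − (1 − 0.880000)(1 − 0.718409) = 0.966209
Series (U1 and [0.966209]): 0.790000 × 0.966209 = 0.7633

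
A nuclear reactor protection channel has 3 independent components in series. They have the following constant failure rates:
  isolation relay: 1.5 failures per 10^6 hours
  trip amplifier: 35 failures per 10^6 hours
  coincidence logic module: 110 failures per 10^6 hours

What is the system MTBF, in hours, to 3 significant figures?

6830

Series of exponential components: λ_sys = Σ λ_i
λ_sys = 0.0000015 + 0.000035 + 0.00011 = 1.4650e-04 /h
MTBF = 1 / λ_sys = 6830 h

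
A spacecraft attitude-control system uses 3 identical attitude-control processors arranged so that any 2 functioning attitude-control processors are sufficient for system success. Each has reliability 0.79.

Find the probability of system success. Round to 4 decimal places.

0.8862

R = Σ_{i=2}^{3} C(3,i) p^i (1−p)^{3−i} with p = 0.79
C(3,2)·0.79^2·0.21^1 = 0.393183
C(3,3)·0.79^3·0.21^0 = 0.493039
Sum = 0.8862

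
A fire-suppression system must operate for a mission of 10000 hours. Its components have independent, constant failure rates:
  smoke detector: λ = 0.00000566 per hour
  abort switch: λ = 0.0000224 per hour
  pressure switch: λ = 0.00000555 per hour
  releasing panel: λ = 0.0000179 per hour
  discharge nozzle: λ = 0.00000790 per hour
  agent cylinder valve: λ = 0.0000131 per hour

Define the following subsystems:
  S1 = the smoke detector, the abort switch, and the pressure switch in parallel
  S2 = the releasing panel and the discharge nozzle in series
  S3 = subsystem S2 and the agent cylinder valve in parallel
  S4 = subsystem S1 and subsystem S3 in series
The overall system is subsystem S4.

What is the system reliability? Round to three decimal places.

R(smoke detector) = exp(−0.00000566 × 10000) = 0.94497
R(abort switch) = exp(−0.0000224 × 10000) = 0.79932
R(pressure switch) = exp(−0.00000555 × 10000) = 0.94601
R(releasing panel) = exp(−0.0000179 × 10000) = 0.83611
R(discharge nozzle) = exp(−0.00000790 × 10000) = 0.92404
R(agent cylinder valve) = exp(−0.0000131 × 10000) = 0.87722
Parallel (smoke detector, abort switch, and pressure switch): 1 − (1 − 0.94497)(1 − 0.79932)(1 − 0.94601) = 0.99940
Series (releasing panel and discharge nozzle): 0.83611 × 0.92404 = 0.77260
Parallel ([0.77260] and agent cylinder valve): 1 − (1 − 0.77260)(1 − 0.87722) = 0.97208
Series ([0.99940] and [0.97208]): 0.99940 × 0.97208 = 0.971

0.971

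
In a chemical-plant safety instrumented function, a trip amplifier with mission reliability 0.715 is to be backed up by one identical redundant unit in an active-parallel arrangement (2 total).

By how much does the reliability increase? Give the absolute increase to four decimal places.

R_before = 0.715
R_after = 1 − (1 − 0.715)^2 = 0.9188
ΔR = 0.9188 − 0.715 = 0.2038

0.2038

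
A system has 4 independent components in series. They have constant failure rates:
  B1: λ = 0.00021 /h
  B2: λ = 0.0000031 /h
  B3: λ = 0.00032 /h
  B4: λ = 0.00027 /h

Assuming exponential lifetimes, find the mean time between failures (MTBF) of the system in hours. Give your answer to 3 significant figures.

1250

Series of exponential components: λ_sys = Σ λ_i
λ_sys = 0.00021 + 0.0000031 + 0.00032 + 0.00027 = 8.0310e-04 /h
MTBF = 1 / λ_sys = 1250 h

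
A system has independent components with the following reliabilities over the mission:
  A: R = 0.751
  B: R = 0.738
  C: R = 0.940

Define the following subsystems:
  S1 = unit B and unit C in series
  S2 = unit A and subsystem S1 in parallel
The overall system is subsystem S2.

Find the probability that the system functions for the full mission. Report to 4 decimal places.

Series (B and C): 0.738000 × 0.940000 = 0.693720
Parallel (A and [0.693720]): 1 − (1 − 0.751000)(1 − 0.693720) = 0.9237

0.9237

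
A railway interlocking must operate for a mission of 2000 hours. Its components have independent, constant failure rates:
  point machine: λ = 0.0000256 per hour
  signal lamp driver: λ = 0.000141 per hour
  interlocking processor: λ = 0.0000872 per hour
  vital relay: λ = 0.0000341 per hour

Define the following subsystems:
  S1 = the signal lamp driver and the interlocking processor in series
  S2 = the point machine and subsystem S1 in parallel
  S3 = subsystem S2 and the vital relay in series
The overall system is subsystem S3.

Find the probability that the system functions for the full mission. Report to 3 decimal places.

R(point machine) = exp(−0.0000256 × 2000) = 0.95009
R(signal lamp driver) = exp(−0.000141 × 2000) = 0.75427
R(interlocking processor) = exp(−0.0000872 × 2000) = 0.83996
R(vital relay) = exp(−0.0000341 × 2000) = 0.93407
Series (signal lamp driver and interlocking processor): 0.75427 × 0.83996 = 0.63356
Parallel (point machine and [0.63356]): 1 − (1 − 0.95009)(1 − 0.63356) = 0.98171
Series ([0.98171] and vital relay): 0.98171 × 0.93407 = 0.917

0.917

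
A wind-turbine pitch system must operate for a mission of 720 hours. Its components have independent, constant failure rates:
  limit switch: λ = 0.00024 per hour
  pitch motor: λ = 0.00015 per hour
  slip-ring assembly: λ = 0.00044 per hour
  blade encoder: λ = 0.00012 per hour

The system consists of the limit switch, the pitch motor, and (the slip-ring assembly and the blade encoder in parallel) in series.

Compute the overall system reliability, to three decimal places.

R(limit switch) = exp(−0.00024 × 720) = 0.84131
R(pitch motor) = exp(−0.00015 × 720) = 0.89763
R(slip-ring assembly) = exp(−0.00044 × 720) = 0.72848
R(blade encoder) = exp(−0.00012 × 720) = 0.91723
Parallel (slip-ring assembly and blade encoder): 1 − (1 − 0.72848)(1 − 0.91723) = 0.97753
Series (limit switch, pitch motor, and [0.97753]): 0.84131 × 0.89763 × 0.97753 = 0.738

0.738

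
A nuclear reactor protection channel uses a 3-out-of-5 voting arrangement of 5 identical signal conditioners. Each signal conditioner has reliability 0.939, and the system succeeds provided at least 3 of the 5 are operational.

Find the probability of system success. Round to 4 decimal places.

0.9979

R = Σ_{i=3}^{5} C(5,i) p^i (1−p)^{5−i} with p = 0.939
C(5,3)·0.939^3·0.061^2 = 0.030807
C(5,4)·0.939^4·0.061^1 = 0.237117
C(5,5)·0.939^5·0.061^0 = 0.730009
Sum = 0.9979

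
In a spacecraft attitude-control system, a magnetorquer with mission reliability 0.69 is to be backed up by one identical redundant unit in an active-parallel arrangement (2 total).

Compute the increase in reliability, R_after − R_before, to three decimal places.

0.214

R_before = 0.69
R_after = 1 − (1 − 0.69)^2 = 0.904
ΔR = 0.904 − 0.69 = 0.214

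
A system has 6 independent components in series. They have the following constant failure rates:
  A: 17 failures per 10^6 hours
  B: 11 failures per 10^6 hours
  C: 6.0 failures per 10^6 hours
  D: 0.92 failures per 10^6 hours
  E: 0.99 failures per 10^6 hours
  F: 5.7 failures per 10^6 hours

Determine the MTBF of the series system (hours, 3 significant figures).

24000

Series of exponential components: λ_sys = Σ λ_i
λ_sys = 0.000017 + 0.000011 + 0.0000060 + 0.00000092 + 0.00000099 + 0.0000057 = 4.1610e-05 /h
MTBF = 1 / λ_sys = 24000 h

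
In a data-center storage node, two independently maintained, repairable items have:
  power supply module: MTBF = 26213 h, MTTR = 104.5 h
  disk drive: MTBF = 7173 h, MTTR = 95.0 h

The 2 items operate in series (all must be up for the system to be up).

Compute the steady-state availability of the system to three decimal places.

A(power supply module) = MTBF/(MTBF+MTTR) = 26213/(26213+104.5) = 0.996029
A(disk drive) = MTBF/(MTBF+MTTR) = 7173/(7173+95.0) = 0.986929
Series availability: 0.996029 × 0.986929 = 0.983

0.983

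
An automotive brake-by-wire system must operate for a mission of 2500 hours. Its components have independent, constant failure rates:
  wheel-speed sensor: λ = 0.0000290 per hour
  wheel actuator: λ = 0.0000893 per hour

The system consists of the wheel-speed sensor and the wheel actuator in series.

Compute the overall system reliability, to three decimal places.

0.744

R(wheel-speed sensor) = exp(−0.0000290 × 2500) = 0.93007
R(wheel actuator) = exp(−0.0000893 × 2500) = 0.79991
Series (wheel-speed sensor and wheel actuator): 0.93007 × 0.79991 = 0.744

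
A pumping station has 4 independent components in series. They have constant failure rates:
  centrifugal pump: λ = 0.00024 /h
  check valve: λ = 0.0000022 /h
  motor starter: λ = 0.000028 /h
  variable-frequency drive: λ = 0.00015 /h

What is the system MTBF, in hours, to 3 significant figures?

2380

Series of exponential components: λ_sys = Σ λ_i
λ_sys = 0.00024 + 0.0000022 + 0.000028 + 0.00015 = 4.2020e-04 /h
MTBF = 1 / λ_sys = 2380 h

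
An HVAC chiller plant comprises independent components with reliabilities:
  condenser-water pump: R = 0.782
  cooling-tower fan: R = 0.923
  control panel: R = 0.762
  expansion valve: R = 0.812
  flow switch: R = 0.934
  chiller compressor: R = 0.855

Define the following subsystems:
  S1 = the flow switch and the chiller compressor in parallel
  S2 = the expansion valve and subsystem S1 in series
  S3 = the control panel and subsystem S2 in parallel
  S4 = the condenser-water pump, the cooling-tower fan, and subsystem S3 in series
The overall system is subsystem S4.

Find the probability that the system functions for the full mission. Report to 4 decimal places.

0.6882

Parallel (flow switch and chiller compressor): 1 − (1 − 0.934000)(1 − 0.855000) = 0.990430
Series (expansion valve and [0.990430]): 0.812000 × 0.990430 = 0.804229
Parallel (control panel and [0.804229]): 1 − (1 − 0.762000)(1 − 0.804229) = 0.953407
Series (condenser-water pump, cooling-tower fan, and [0.953407]): 0.782000 × 0.923000 × 0.953407 = 0.6882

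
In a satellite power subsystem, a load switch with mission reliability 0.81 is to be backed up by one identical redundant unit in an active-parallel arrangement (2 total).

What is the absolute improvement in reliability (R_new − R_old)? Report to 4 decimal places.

0.1539

R_before = 0.81
R_after = 1 − (1 − 0.81)^2 = 0.9639
ΔR = 0.9639 − 0.81 = 0.1539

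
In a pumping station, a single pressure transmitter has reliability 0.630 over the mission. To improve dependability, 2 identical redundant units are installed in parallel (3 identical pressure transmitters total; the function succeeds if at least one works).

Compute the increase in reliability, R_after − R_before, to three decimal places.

R_before = 0.630
R_after = 1 − (1 − 0.630)^3 = 0.949
ΔR = 0.949 − 0.630 = 0.319

0.319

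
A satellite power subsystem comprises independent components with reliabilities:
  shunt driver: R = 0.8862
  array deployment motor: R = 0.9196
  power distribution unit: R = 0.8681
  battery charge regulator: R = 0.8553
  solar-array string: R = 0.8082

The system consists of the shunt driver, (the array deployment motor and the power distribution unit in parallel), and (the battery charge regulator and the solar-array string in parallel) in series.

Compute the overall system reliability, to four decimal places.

0.8525

Parallel (array deployment motor and power distribution unit): 1 − (1 − 0.919600)(1 − 0.868100) = 0.989395
Parallel (battery charge regulator and solar-array string): 1 − (1 − 0.855300)(1 − 0.808200) = 0.972247
Series (shunt driver, [0.989395], and [0.972247]): 0.886200 × 0.989395 × 0.972247 = 0.8525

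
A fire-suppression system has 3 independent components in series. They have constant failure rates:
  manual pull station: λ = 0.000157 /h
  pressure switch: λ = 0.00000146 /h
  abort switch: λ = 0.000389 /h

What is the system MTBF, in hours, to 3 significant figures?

1830

Series of exponential components: λ_sys = Σ λ_i
λ_sys = 0.000157 + 0.00000146 + 0.000389 = 5.4746e-04 /h
MTBF = 1 / λ_sys = 1830 h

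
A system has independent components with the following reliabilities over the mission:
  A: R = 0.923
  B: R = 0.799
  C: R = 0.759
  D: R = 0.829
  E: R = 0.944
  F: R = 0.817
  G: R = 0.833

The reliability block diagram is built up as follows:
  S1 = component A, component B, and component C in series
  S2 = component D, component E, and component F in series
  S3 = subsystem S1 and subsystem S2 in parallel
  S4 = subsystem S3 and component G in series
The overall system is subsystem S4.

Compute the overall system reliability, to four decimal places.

Series (A, B, and C): 0.923000 × 0.799000 × 0.759000 = 0.559745
Series (D, E, and F): 0.829000 × 0.944000 × 0.817000 = 0.639365
Parallel ([0.559745] and [0.639365]): 1 − (1 − 0.559745)(1 − 0.639365) = 0.841229
Series ([0.841229] and G): 0.841229 × 0.833000 = 0.7007

0.7007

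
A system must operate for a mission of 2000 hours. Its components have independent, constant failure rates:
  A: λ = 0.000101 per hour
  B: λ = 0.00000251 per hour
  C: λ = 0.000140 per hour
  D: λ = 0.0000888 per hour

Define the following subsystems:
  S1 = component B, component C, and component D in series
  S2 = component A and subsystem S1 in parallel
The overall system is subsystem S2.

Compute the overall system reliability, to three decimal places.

0.932

R(A) = exp(−0.000101 × 2000) = 0.81709
R(B) = exp(−0.00000251 × 2000) = 0.99499
R(C) = exp(−0.000140 × 2000) = 0.75578
R(D) = exp(−0.0000888 × 2000) = 0.83728
Series (B, C, and D): 0.99499 × 0.75578 × 0.83728 = 0.62963
Parallel (A and [0.62963]): 1 − (1 − 0.81709)(1 − 0.62963) = 0.932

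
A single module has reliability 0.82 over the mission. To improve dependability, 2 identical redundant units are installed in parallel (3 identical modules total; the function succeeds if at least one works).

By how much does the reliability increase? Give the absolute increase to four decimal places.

0.1742

R_before = 0.82
R_after = 1 − (1 − 0.82)^3 = 0.9942
ΔR = 0.9942 − 0.82 = 0.1742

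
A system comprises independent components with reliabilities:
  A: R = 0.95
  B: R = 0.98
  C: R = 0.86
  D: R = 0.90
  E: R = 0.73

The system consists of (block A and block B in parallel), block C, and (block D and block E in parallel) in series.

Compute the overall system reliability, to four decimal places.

0.8359

Parallel (A and B): 1 − (1 − 0.950000)(1 − 0.980000) = 0.999000
Parallel (D and E): 1 − (1 − 0.900000)(1 − 0.730000) = 0.973000
Series ([0.999000], C, and [0.973000]): 0.999000 × 0.860000 × 0.973000 = 0.8359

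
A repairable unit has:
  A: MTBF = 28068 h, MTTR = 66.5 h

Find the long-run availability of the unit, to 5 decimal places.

A(A) = MTBF/(MTBF+MTTR) = 28068/(28068+66.5) = 0.99764

0.99764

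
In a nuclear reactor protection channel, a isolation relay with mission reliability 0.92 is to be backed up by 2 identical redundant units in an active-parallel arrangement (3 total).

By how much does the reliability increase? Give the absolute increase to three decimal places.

0.079

R_before = 0.92
R_after = 1 − (1 − 0.92)^3 = 0.999
ΔR = 0.999 − 0.92 = 0.079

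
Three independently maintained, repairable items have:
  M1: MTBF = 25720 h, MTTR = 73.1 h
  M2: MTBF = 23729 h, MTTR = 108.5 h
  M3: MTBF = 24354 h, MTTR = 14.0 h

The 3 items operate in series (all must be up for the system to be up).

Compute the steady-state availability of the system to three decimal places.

A(M1) = MTBF/(MTBF+MTTR) = 25720/(25720+73.1) = 0.997166
A(M2) = MTBF/(MTBF+MTTR) = 23729/(23729+108.5) = 0.995448
A(M3) = MTBF/(MTBF+MTTR) = 24354/(24354+14.0) = 0.999425
Series availability: 0.997166 × 0.995448 × 0.999425 = 0.992

0.992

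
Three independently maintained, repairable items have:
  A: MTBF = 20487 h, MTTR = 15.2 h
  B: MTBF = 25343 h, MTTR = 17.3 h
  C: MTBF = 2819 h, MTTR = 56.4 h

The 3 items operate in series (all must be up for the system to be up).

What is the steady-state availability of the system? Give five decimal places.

A(A) = MTBF/(MTBF+MTTR) = 20487/(20487+15.2) = 0.999259
A(B) = MTBF/(MTBF+MTTR) = 25343/(25343+17.3) = 0.999318
A(C) = MTBF/(MTBF+MTTR) = 2819/(2819+56.4) = 0.980385
Series availability: 0.999259 × 0.999318 × 0.980385 = 0.97899

0.97899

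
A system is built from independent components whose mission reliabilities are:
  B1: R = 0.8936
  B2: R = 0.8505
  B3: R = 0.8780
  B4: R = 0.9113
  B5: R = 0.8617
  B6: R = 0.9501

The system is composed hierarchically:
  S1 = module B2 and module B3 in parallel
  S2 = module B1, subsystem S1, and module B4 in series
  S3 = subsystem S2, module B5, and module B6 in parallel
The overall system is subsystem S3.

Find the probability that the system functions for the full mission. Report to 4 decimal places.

0.9986

Parallel (B2 and B3): 1 − (1 − 0.850500)(1 − 0.878000) = 0.981761
Series (B1, [0.981761], and B4): 0.893600 × 0.981761 × 0.911300 = 0.799485
Parallel ([0.799485], B5, and B6): 1 − (1 − 0.799485)(1 − 0.861700)(1 − 0.950100) = 0.9986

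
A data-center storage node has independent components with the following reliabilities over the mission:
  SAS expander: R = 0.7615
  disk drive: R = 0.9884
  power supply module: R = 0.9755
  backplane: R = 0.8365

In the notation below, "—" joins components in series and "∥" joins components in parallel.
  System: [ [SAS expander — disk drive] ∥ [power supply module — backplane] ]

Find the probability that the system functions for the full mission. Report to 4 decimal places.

Series (SAS expander and disk drive): 0.761500 × 0.988400 = 0.752667
Series (power supply module and backplane): 0.975500 × 0.836500 = 0.816006
Parallel ([0.752667] and [0.816006]): 1 − (1 − 0.752667)(1 − 0.816006) = 0.9545

0.9545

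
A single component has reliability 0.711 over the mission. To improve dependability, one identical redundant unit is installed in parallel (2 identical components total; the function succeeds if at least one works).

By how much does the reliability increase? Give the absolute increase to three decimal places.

0.205

R_before = 0.711
R_after = 1 − (1 − 0.711)^2 = 0.916
ΔR = 0.916 − 0.711 = 0.205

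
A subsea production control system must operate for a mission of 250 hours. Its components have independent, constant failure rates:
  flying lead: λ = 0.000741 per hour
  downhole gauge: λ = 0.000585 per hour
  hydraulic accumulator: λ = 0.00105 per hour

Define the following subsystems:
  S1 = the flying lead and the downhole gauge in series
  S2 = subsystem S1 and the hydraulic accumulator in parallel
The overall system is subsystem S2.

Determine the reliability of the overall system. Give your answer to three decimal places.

R(flying lead) = exp(−0.000741 × 250) = 0.83090
R(downhole gauge) = exp(−0.000585 × 250) = 0.86394
R(hydraulic accumulator) = exp(−0.00105 × 250) = 0.76913
Series (flying lead and downhole gauge): 0.83090 × 0.86394 = 0.71785
Parallel ([0.71785] and hydraulic accumulator): 1 − (1 − 0.71785)(1 − 0.76913) = 0.935

0.935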